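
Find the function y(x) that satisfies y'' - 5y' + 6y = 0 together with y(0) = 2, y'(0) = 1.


Characteristic roots of r² - 5r + 6 = 0 are 3, 2.
General solution y = c₁ e^(3x) + c₂ e^(2x).
Apply y(0) = 2: c₁ + c₂ = 2. Apply y'(0) = 1: 3 c₁ + 2 c₂ = 1.
Solve: c₁ = -3, c₂ = 5.
Particular solution: y = -3e^(3x) + 5e^(2x).


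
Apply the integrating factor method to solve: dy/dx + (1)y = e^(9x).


P(x) = 1 ⇒ μ = e^(x).
(μ y)' = e^(10x) ⇒ μ y = e^(10x)/10 + C.
Divide by μ: y = (1/10)e^(9x) + Ce^(-x).


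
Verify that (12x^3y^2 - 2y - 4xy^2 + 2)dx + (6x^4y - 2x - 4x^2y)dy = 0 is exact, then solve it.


Check exactness: ∂M/∂y = 24x^3y - 2 - 8xy and ∂N/∂x = 24x^3y - 2 - 8xy; equal, so the equation is exact.
Integrate M with respect to x (treating y as constant): ∫M dx = 3x^4y^2 - 2xy - 2x^2y^2 + 2x + h(y).
Differentiate w.r.t. y and set equal to N: all terms match, so h'(y) = 0 and h is a constant absorbed into C.
General solution: 3x^4y^2 - 2xy - 2x^2y^2 + 2x = C.


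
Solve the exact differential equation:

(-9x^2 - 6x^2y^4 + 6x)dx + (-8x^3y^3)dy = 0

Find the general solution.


Check exactness: ∂M/∂y = -24x^2y^3 and ∂N/∂x = -24x^2y^3; equal, so the equation is exact.
Integrate M with respect to x (treating y as constant): ∫M dx = -3x^3 - 2x^3y^4 + 3x^2 + h(y).
Differentiate w.r.t. y and set equal to N: all terms match, so h'(y) = 0 and h is a constant absorbed into C.
General solution: -3x^3 - 2x^3y^4 + 3x^2 = C.


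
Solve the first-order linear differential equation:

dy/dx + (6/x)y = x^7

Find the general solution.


P(x) = 6/x ⇒ μ = x^6.
(x^6 y)' = x^6·x^7 = x^13.
Integrate: x^6 y = x^14/(14) + C.
Solve for y: y = (1/14)x^8 + C/x^6.


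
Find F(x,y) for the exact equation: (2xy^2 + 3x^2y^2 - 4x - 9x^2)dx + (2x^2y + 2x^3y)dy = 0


Check exactness: ∂M/∂y = 4xy + 6x^2y and ∂N/∂x = 4xy + 6x^2y; equal, so the equation is exact.
Integrate M with respect to x (treating y as constant): ∫M dx = x^2y^2 + x^3y^2 - 2x^2 - 3x^3 + h(y).
Differentiate w.r.t. y and set equal to N: all terms match, so h'(y) = 0 and h is a constant absorbed into C.
General solution: x^2y^2 + x^3y^2 - 2x^2 - 3x^3 = C.


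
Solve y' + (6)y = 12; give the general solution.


P(x) = 6, Q(x) = 12; integrating factor μ = e^(6x).
(μ y)' = 12e^(6x) ⇒ μ y = 2e^(6x) + C.
Divide by μ: y = 2 + Ce^(-6x).


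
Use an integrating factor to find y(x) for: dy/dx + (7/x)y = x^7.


P(x) = 7/x ⇒ μ = x^7.
(x^7 y)' = x^7·x^7 = x^14.
Integrate: x^7 y = x^15/(15) + C.
Solve for y: y = (1/15)x^8 + C/x^7.


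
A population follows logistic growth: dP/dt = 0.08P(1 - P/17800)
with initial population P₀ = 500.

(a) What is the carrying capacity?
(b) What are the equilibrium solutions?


Logistic ODE dP/dt = 0.08P(1 - P/17800) has equilibria where dP/dt = 0, i.e. P = 0 or P = 17800.
The coefficient (1 - P/K) = 0 when P = K, identifying K = 17800 as the carrying capacity.
(a) K = 17800; (b) equilibria P = 0 and P = 17800.


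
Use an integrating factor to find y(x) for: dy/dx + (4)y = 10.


P(x) = 4, Q(x) = 10; integrating factor μ = e^(4x).
(μ y)' = 10e^(4x) ⇒ μ y = (5/2)e^(4x) + C.
Divide by μ: y = 5/2 + Ce^(-4x).


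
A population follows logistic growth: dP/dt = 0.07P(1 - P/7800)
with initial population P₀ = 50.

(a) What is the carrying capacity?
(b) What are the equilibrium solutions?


Logistic ODE dP/dt = 0.07P(1 - P/7800) has equilibria where dP/dt = 0, i.e. P = 0 or P = 7800.
The coefficient (1 - P/K) = 0 when P = K, identifying K = 7800 as the carrying capacity.
(a) K = 7800; (b) equilibria P = 0 and P = 7800.


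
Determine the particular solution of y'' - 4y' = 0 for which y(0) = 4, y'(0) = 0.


Characteristic roots of r² - 4r = 0 are 4, 0.
General solution y = c₁ e^(4x) + c₂.
Apply y(0) = 4: c₁ + c₂ = 4. Apply y'(0) = 0: 4 c₁ + 0 c₂ = 0.
Solve: c₁ = 0, c₂ = 4.
Particular solution: y = 0e^(4x) + 4.


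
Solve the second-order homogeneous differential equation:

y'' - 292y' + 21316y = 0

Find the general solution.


Characteristic equation: r² - 292r + 21316 = 0, i.e. (r - 146)² = 0.
Repeated root r = 146; include an x factor for the second linearly independent solution.
General solution: y = (C₁ + C₂x)e^(146x).


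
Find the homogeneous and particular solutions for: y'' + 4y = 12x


Homogeneous: r² + 4 = 0 ⇒ r = ±2i, y_h = C₁cos(2x) + C₂sin(2x).
Polynomial forcing; try y_p = Ax + B. Then y_p'' + 4 y_p = 4(Ax + B) = 12x, so B = 0 and A = 3.
General solution: y = C₁cos(2x) + C₂sin(2x) + 3x.


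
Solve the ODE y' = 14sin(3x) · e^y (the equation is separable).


Separate: e^(-y) dy = 14sin(3x) dx.
Integrate: -e^(-y) = -(14/3)cos(3x) + C₀.
Rearrange: e^(-y) = (14/3)cos(3x) + C.


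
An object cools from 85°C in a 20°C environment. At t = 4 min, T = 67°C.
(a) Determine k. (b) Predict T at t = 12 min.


Newton's law: T(t) = T_a + (T₀ - T_a)e^(-kt).
(a) Use T(4) = 67: (67 - 20)/(85 - 20) = e^(-k·4), so k = -ln(0.723)/4 ≈ 0.0811.
(b) Apply k to t = 12: T(12) = 20 + (65)e^(-0.973) ≈ 44.6°C.


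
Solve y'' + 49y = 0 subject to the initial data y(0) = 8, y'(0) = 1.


Characteristic roots of r² + 49 = 0 are ±7i, so y = C₁cos(7x) + C₂sin(7x).
Apply y(0) = 8: C₁ = 8. Differentiate and apply y'(0) = 1: 7·C₂ = 1, so C₂ = 1/7.
Particular solution: y = 8cos(7x) + (1/7)sin(7x).


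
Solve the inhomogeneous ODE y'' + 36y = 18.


Homogeneous part: r² + 36 = 0 ⇒ r = ±6i, so y_h = C₁cos(6x) + C₂sin(6x).
Try constant y_p = A; plug in: 36A = 18 ⇒ A = 1/2.
General solution: y = C₁cos(6x) + C₂sin(6x) + 1/2.


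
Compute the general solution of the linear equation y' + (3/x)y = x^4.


P(x) = 3/x ⇒ μ = x^3.
(x^3 y)' = x^7 ⇒ x^3 y = x^8/(8) + C.
Solve for y: y = (1/8)x^5 + C/x^3.


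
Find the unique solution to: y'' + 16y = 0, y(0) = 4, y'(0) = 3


Characteristic roots of r² + 16 = 0 are ±4i, so y = C₁cos(4x) + C₂sin(4x).
Apply y(0) = 4: C₁ = 4. Differentiate and apply y'(0) = 3: 4·C₂ = 3, so C₂ = 3/4.
Particular solution: y = 4cos(4x) + (3/4)sin(4x).


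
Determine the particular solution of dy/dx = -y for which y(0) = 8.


General solution of y' = -y is y = Ce^(-x).
Apply y(0) = 8: C = 8.
Particular solution: y = 8e^(-x).


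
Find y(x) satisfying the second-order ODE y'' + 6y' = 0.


Characteristic equation: r² + 6r = 0.
Factor: (r + 6)(r - 0) = 0 ⇒ r = -6, 0 (distinct real).
General solution: y = C₁e^(-6x) + C₂.


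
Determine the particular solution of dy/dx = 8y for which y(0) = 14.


General solution of y' = 8y is y = Ce^(8x).
Apply y(0) = 14: C = 14.
Particular solution: y = 14e^(8x).


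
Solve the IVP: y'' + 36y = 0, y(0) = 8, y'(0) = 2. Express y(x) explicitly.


Characteristic roots of r² + 36 = 0 are ±6i, so y = C₁cos(6x) + C₂sin(6x).
Apply y(0) = 8: C₁ = 8. Differentiate and apply y'(0) = 2: 6·C₂ = 2, so C₂ = 1/3.
Particular solution: y = 8cos(6x) + (1/3)sin(6x).


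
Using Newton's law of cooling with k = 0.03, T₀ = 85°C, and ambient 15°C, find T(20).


Newton's law: dT/dt = -k(T - T_a) has solution T(t) = T_a + (T₀ - T_a)e^(-kt).
Plug in T_a = 15, T₀ = 85, k = 0.03, t = 20: T(20) = 15 + (70)e^(-0.60) ≈ 53.4°C.


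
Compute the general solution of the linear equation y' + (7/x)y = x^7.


P(x) = 7/x ⇒ μ = x^7.
(x^7 y)' = x^14 ⇒ x^7 y = x^15/(15) + C.
Solve for y: y = (1/15)x^8 + C/x^7.


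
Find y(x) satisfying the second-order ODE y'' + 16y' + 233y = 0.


Characteristic equation: r² + 16r + 233 = 0.
Discriminant is negative; roots r = -8 ± 13i (complex conjugate pair).
General solution uses e^(α x)(C₁ cos(β x) + C₂ sin(β x)): y = e^(-8x)(C₁cos(13x) + C₂sin(13x)).


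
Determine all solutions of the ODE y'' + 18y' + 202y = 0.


Characteristic equation: r² + 18r + 202 = 0.
Discriminant is negative; roots r = -9 ± 11i (complex conjugate pair).
General solution uses e^(α x)(C₁ cos(β x) + C₂ sin(β x)): y = e^(-9x)(C₁cos(11x) + C₂sin(11x)).


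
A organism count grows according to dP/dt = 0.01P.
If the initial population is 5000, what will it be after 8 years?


The ODE dP/dt = 0.01P has solution P(t) = P(0)e^(0.01t).
Substitute P(0) = 5000 and t = 8: P(8) = 5000 e^(0.08) ≈ 5416.


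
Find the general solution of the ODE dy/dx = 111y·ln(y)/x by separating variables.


Separate: dy/[y ln(y)] = 111 dx/x.
Substitute u = ln(y): du/u = 111 dx/x.
Integrate: ln|ln(y)| = 111ln|x| + C₀, hence ln(y) = C·x^111.


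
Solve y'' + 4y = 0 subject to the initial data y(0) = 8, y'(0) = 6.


Characteristic roots of r² + 4 = 0 are ±2i, so y = C₁cos(2x) + C₂sin(2x).
Apply y(0) = 8: C₁ = 8. Differentiate and apply y'(0) = 6: 2·C₂ = 6, so C₂ = 3.
Particular solution: y = 8cos(2x) + 3sin(2x).


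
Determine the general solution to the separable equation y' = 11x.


Integrate both sides with respect to x: y = ∫ 11x dx = (11/2)x^2 + C.


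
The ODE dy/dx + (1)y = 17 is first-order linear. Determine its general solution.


P(x) = 1, Q(x) = 17; integrating factor μ = e^(x).
(μ y)' = 17e^(x) ⇒ μ y = 17e^(x) + C.
Divide by μ: y = 17 + Ce^(-x).


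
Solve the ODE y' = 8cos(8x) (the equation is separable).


g(y) = 1, so integrate directly: y = ∫ 8cos(8x) dx = sin(8x) + C.


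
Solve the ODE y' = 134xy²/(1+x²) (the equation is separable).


Separate: dy/y² = 134x/(1+x²) dx.
Integrate LHS: ∫ dy/y² = -1/y.
Integrate RHS via u = 1+x²: 67ln(1+x²) + C.
Result: -1/y = 67ln(1+x²) + C.


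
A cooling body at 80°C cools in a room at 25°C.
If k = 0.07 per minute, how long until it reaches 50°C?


From T(t) = T_a + (T₀ - T_a)e^(-kt), set T(t) = 50:
(50 - 25) / (80 - 25) = e^(-0.07t), so t = -ln(0.455)/0.07 ≈ 11.3 minutes.


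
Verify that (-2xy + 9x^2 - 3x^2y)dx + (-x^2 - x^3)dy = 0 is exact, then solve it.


Check exactness: ∂M/∂y = -2x - 3x^2 and ∂N/∂x = -2x - 3x^2; equal, so the equation is exact.
Integrate M with respect to x (treating y as constant): ∫M dx = -x^2y + 3x^3 - x^3y + h(y).
Differentiate w.r.t. y and set equal to N: all terms match, so h'(y) = 0 and h is a constant absorbed into C.
General solution: -x^2y + 3x^3 - x^3y = C.


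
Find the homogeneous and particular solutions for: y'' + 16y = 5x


Homogeneous: r² + 16 = 0 ⇒ r = ±4i, y_h = C₁cos(4x) + C₂sin(4x).
Polynomial forcing; try y_p = Ax + B. Then y_p'' + 16 y_p = 16(Ax + B) = 5x, so B = 0 and A = 5/16.
General solution: y = C₁cos(4x) + C₂sin(4x) + (5/16)x.


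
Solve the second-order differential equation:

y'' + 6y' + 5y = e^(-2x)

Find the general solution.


Characteristic roots of r² + 6r + 5 = 0 are -1, -5.
y_h = C₁e^(-x) + C₂e^(-5x).
Forcing exponent -2 is not a characteristic root; try y_p = Ae^(-2x).
Substitute: A·(4 + (6)·-2 + (5)) = A·-3 = 1, so A = -1/3.
General solution: y = C₁e^(-x) + C₂e^(-5x) - (1/3)e^(-2x).


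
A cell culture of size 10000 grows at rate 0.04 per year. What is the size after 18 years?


The ODE dP/dt = 0.04P has solution P(t) = P(0)e^(0.04t).
Substitute P(0) = 10000 and t = 18: P(18) = 10000 e^(0.72) ≈ 20544.


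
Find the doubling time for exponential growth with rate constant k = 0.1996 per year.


Exponential growth: P(t) = P₀ e^(0.1996t). Set P(t)/P₀ = 2: e^(0.1996t) = 2.
Solve: t = ln(2)/0.1996 ≈ 3.47 years.


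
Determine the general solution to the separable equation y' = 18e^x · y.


Separate variables: dy/y = 18e^x dx.
Integrate: ln|y| = 18e^x + C₀.
Exponentiate: y = Ce^(18e^x).


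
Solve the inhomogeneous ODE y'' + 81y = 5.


Homogeneous part: r² + 81 = 0 ⇒ r = ±9i, so y_h = C₁cos(9x) + C₂sin(9x).
Try constant y_p = A; plug in: 81A = 5 ⇒ A = 5/81.
General solution: y = C₁cos(9x) + C₂sin(9x) + 5/81.


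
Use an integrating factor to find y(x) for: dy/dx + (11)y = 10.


P(x) = 11, Q(x) = 10; integrating factor μ = e^(11x).
(μ y)' = 10e^(11x) ⇒ μ y = (10/11)e^(11x) + C.
Divide by μ: y = 10/11 + Ce^(-11x).


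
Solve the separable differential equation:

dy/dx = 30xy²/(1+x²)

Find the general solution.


Separate: dy/y² = 30x/(1+x²) dx.
Integrate LHS: ∫ dy/y² = -1/y.
Integrate RHS via u = 1+x²: 15ln(1+x²) + C.
Result: -1/y = 15ln(1+x²) + C.


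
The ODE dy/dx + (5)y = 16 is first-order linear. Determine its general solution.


P(x) = 5, Q(x) = 16; integrating factor μ = e^(5x).
(μ y)' = 16e^(5x) ⇒ μ y = (16/5)e^(5x) + C.
Divide by μ: y = 16/5 + Ce^(-5x).


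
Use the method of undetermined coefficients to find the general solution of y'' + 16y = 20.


Homogeneous part: r² + 16 = 0 ⇒ r = ±4i, so y_h = C₁cos(4x) + C₂sin(4x).
Try constant y_p = A; plug in: 16A = 20 ⇒ A = 5/4.
General solution: y = C₁cos(4x) + C₂sin(4x) + 5/4.


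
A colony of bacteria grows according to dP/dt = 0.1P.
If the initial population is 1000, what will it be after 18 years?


The ODE dP/dt = 0.1P has solution P(t) = P(0)e^(0.1t).
Substitute P(0) = 1000 and t = 18: P(18) = 1000 e^(1.80) ≈ 6050.


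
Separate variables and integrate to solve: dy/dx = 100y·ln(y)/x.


Separate: dy/[y ln(y)] = 100 dx/x.
Substitute u = ln(y): du/u = 100 dx/x.
Integrate: ln|ln(y)| = 100ln|x| + C₀, hence ln(y) = C·x^100.


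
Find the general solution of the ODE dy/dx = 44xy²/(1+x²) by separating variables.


Separate: dy/y² = 44x/(1+x²) dx.
Integrate LHS: ∫ dy/y² = -1/y.
Integrate RHS via u = 1+x²: 22ln(1+x²) + C.
Result: -1/y = 22ln(1+x²) + C.


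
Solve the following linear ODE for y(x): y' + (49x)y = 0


P(x) = 49x ⇒ μ = e^((49/2)x²).
Q(x) = 0 so μ y is constant: y = Ce^(-(49/2)x²).


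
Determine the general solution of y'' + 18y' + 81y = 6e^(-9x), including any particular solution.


Characteristic polynomial (r + 9)² = 0; repeated root r = -9.
y_h = (C₁ + C₂x)e^(-9x). Forcing matches the repeated root (resonance), so try y_p = Ax² e^(-9x).
Substitute and solve for A: 2A = 6, so A = 3.
General solution: y = (C₁ + C₂x + 3x²)e^(-9x).


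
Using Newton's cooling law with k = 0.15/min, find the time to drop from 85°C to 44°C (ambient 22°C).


From T(t) = T_a + (T₀ - T_a)e^(-kt), set T(t) = 44:
(44 - 22) / (85 - 22) = e^(-0.15t), so t = -ln(0.349)/0.15 ≈ 7.0 minutes.


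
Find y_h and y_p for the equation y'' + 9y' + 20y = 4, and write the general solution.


Characteristic roots of r² + 9r + 20 = 0 are -4, -5.
y_h = C₁e^(-4x) + C₂e^(-5x).
Constant forcing; try y_p = A. Then 20A = 4 ⇒ A = 1/5.
General solution: y = C₁e^(-4x) + C₂e^(-5x) + 1/5.


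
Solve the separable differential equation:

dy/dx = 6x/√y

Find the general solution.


Separate: √y dy = 6x dx.
Integrate: (2/3)y^(3/2) = 3x² + C.


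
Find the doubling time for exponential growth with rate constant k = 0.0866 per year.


Exponential growth: P(t) = P₀ e^(0.0866t). Set P(t)/P₀ = 2: e^(0.0866t) = 2.
Solve: t = ln(2)/0.0866 ≈ 8.00 years.


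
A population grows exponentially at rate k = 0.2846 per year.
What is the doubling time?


Exponential growth: P(t) = P₀ e^(0.2846t). Set P(t)/P₀ = 2: e^(0.2846t) = 2.
Solve: t = ln(2)/0.2846 ≈ 2.44 years.


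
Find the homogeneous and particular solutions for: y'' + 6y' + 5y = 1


Characteristic roots of r² + 6r + 5 = 0 are -1, -5.
y_h = C₁e^(-x) + C₂e^(-5x).
Constant forcing; try y_p = A. Then 5A = 1 ⇒ A = 1/5.
General solution: y = C₁e^(-x) + C₂e^(-5x) + 1/5.


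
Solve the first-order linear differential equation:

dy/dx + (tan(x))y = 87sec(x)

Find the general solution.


P(x) = tan(x) ⇒ μ = e^(∫tan(x)dx) = sec(x).
(sec(x) y)' = 87sec²(x) ⇒ sec(x) y = 87tan(x) + C.
Multiply by cos(x): y = 87sin(x) + C·cos(x).


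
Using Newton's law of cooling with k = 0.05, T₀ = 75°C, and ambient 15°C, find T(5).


Newton's law: dT/dt = -k(T - T_a) has solution T(t) = T_a + (T₀ - T_a)e^(-kt).
Plug in T_a = 15, T₀ = 75, k = 0.05, t = 5: T(5) = 15 + (60)e^(-0.25) ≈ 61.7°C.


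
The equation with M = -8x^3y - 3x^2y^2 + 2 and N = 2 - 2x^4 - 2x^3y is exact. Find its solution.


Check exactness: ∂M/∂y = -8x^3 - 6x^2y and ∂N/∂x = -8x^3 - 6x^2y; equal, so the equation is exact.
Integrate M with respect to x (treating y as constant): ∫M dx = -2x^4y - x^3y^2 + 2x + h(y).
Differentiate w.r.t. y and set equal to N: the x-dependent terms already match, leaving h'(y) = 2. Integrate: h(y) = 2y.
So F(x,y) = 2y - 2x^4y - x^3y^2 + 2x.
General solution: 2y - 2x^4y - x^3y^2 + 2x = C.


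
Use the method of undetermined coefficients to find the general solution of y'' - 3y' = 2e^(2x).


Characteristic roots of r² - 3r = 0 are 0, 3.
y_h = C₁ + C₂e^(3x).
Forcing exponent 2 is not a characteristic root; try y_p = Ae^(2x).
Substitute: A·(4 + (-3)·2 + (0)) = A·-2 = 2, so A = -1.
General solution: y = C₁ + C₂e^(3x) - e^(2x).


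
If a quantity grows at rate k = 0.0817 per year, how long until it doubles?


Exponential growth: P(t) = P₀ e^(0.0817t). Set P(t)/P₀ = 2: e^(0.0817t) = 2.
Solve: t = ln(2)/0.0817 ≈ 8.48 years.


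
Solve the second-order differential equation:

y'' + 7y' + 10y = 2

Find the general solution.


Characteristic roots of r² + 7r + 10 = 0 are -2, -5.
y_h = C₁e^(-2x) + C₂e^(-5x).
Constant forcing; try y_p = A. Then 10A = 2 ⇒ A = 1/5.
General solution: y = C₁e^(-2x) + C₂e^(-5x) + 1/5.


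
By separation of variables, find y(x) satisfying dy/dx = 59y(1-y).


Separate: dy/[y(1-y)] = 59 dx.
Partial fractions: 1/[y(1-y)] = 1/y + 1/(1-y).
Integrate: ln|y/(1-y)| = 59x + C₀.
Solve for y: y = 1/(1 + Ce^(-59x)).


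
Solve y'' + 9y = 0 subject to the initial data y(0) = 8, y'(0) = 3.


Characteristic roots of r² + 9 = 0 are ±3i, so y = C₁cos(3x) + C₂sin(3x).
Apply y(0) = 8: C₁ = 8. Differentiate and apply y'(0) = 3: 3·C₂ = 3, so C₂ = 1.
Particular solution: y = 8cos(3x) + sin(3x).


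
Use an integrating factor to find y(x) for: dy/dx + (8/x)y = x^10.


P(x) = 8/x ⇒ μ = x^8.
(x^8 y)' = x^8·x^10 = x^18.
Integrate: x^8 y = x^19/(19) + C.
Solve for y: y = (1/19)x^11 + C/x^8.


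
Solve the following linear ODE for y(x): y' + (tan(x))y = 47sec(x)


P(x) = tan(x) ⇒ μ = e^(∫tan(x)dx) = sec(x).
(sec(x) y)' = 47sec²(x) ⇒ sec(x) y = 47tan(x) + C.
Multiply by cos(x): y = 47sin(x) + C·cos(x).


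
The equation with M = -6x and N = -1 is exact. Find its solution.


Check exactness: ∂M/∂y = 0 and ∂N/∂x = 0; equal, so the equation is exact.
Integrate M with respect to x (treating y as constant): ∫M dx = -3x^2 + h(y).
Differentiate w.r.t. y and set equal to N: the x-dependent terms already match, leaving h'(y) = -1. Integrate: h(y) = -y.
So F(x,y) = -3x^2 - y.
General solution: -3x^2 - y = C.


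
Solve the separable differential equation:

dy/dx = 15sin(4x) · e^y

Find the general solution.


Separate: e^(-y) dy = 15sin(4x) dx.
Integrate: -e^(-y) = -(15/4)cos(4x) + C₀.
Rearrange: e^(-y) = (15/4)cos(4x) + C.


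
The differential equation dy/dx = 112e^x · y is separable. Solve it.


Separate variables: dy/y = 112e^x dx.
Integrate: ln|y| = 112e^x + C₀.
Exponentiate: y = Ce^(112e^x).


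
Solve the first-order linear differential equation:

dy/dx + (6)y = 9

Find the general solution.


P(x) = 6, Q(x) = 9; integrating factor μ = e^(6x).
(μ y)' = 9e^(6x) ⇒ μ y = (3/2)e^(6x) + C.
Divide by μ: y = 3/2 + Ce^(-6x).


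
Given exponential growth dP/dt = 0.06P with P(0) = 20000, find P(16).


The ODE dP/dt = 0.06P has solution P(t) = P(0)e^(0.06t).
Substitute P(0) = 20000 and t = 16: P(16) = 20000 e^(0.96) ≈ 52234.


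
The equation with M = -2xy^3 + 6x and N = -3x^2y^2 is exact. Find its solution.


Check exactness: ∂M/∂y = -6xy^2 and ∂N/∂x = -6xy^2; equal, so the equation is exact.
Integrate M with respect to x (treating y as constant): ∫M dx = -x^2y^3 + 3x^2 + h(y).
Differentiate w.r.t. y and set equal to N: all terms match, so h'(y) = 0 and h is a constant absorbed into C.
General solution: -x^2y^3 + 3x^2 = C.


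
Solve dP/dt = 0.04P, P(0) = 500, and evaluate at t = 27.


The ODE dP/dt = 0.04P has solution P(t) = P(0)e^(0.04t).
Substitute P(0) = 500 and t = 27: P(27) = 500 e^(1.08) ≈ 1472.


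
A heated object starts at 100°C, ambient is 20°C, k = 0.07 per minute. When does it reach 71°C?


From T(t) = T_a + (T₀ - T_a)e^(-kt), set T(t) = 71:
(71 - 20) / (100 - 20) = e^(-0.07t), so t = -ln(0.637)/0.07 ≈ 6.4 minutes.


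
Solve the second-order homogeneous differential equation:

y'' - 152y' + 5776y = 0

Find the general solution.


Characteristic equation: r² - 152r + 5776 = 0, i.e. (r - 76)² = 0.
Repeated root r = 76; include an x factor for the second linearly independent solution.
General solution: y = (C₁ + C₂x)e^(76x).


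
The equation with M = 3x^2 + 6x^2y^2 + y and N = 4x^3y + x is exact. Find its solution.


Check exactness: ∂M/∂y = 12x^2y + 1 and ∂N/∂x = 12x^2y + 1; equal, so the equation is exact.
Integrate M with respect to x (treating y as constant): ∫M dx = x^3 + 2x^3y^2 + xy + h(y).
Differentiate w.r.t. y and set equal to N: all terms match, so h'(y) = 0 and h is a constant absorbed into C.
General solution: x^3 + 2x^3y^2 + xy = C.


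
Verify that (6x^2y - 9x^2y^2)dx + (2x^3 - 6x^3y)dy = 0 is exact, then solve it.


Check exactness: ∂M/∂y = 6x^2 - 18x^2y and ∂N/∂x = 6x^2 - 18x^2y; equal, so the equation is exact.
Integrate M with respect to x (treating y as constant): ∫M dx = 2x^3y - 3x^3y^2 + h(y).
Differentiate w.r.t. y and set equal to N: all terms match, so h'(y) = 0 and h is a constant absorbed into C.
General solution: 2x^3y - 3x^3y^2 = C.


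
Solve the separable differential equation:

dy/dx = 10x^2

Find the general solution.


Integrate both sides with respect to x: y = ∫ 10x^2 dx = (10/3)x^3 + C.


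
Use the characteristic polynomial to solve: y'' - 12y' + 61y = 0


Characteristic equation: r² - 12r + 61 = 0.
Discriminant is negative; roots r = 6 ± 5i (complex conjugate pair).
General solution uses e^(α x)(C₁ cos(β x) + C₂ sin(β x)): y = e^(6x)(C₁cos(5x) + C₂sin(5x)).


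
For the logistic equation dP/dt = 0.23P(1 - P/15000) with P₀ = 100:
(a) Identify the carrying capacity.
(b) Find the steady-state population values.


Logistic ODE dP/dt = 0.23P(1 - P/15000) has equilibria where dP/dt = 0, i.e. P = 0 or P = 15000.
The coefficient (1 - P/K) = 0 when P = K, identifying K = 15000 as the carrying capacity.
(a) K = 15000; (b) equilibria P = 0 and P = 15000.


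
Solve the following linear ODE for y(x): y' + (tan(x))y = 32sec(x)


P(x) = tan(x) ⇒ μ = e^(∫tan(x)dx) = sec(x).
(sec(x) y)' = 32sec²(x) ⇒ sec(x) y = 32tan(x) + C.
Multiply by cos(x): y = 32sin(x) + C·cos(x).


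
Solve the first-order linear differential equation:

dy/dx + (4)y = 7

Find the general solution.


P(x) = 4, Q(x) = 7; integrating factor μ = e^(4x).
(μ y)' = 7e^(4x) ⇒ μ y = (7/4)e^(4x) + C.
Divide by μ: y = 7/4 + Ce^(-4x).


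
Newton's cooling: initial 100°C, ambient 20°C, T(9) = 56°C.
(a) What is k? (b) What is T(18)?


Newton's law: T(t) = T_a + (T₀ - T_a)e^(-kt).
(a) Use T(9) = 56: (56 - 20)/(100 - 20) = e^(-k·9), so k = -ln(0.450)/9 ≈ 0.0887.
(b) Apply k to t = 18: T(18) = 20 + (80)e^(-1.597) ≈ 36.2°C.


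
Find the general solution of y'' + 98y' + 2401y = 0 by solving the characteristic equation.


Characteristic equation: r² + 98r + 2401 = 0, i.e. (r + 49)² = 0.
Repeated root r = -49; include an x factor for the second linearly independent solution.
General solution: y = (C₁ + C₂x)e^(-49x).


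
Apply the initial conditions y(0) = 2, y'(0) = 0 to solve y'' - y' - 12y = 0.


Characteristic roots of r² - r - 12 = 0 are -3, 4.
General solution y = c₁ e^(-3x) + c₂ e^(4x).
Apply y(0) = 2: c₁ + c₂ = 2. Apply y'(0) = 0: -3 c₁ + 4 c₂ = 0.
Solve: c₁ = 8/7, c₂ = 6/7.
Particular solution: y = (8/7)e^(-3x) + (6/7)e^(4x).


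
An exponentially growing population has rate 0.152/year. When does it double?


Exponential growth: P(t) = P₀ e^(0.152t). Set P(t)/P₀ = 2: e^(0.152t) = 2.
Solve: t = ln(2)/0.152 ≈ 4.56 years.


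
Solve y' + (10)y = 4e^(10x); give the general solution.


P(x) = 10 ⇒ μ = e^(10x).
(μ y)' = 4e^(20x) ⇒ μ y = (4/20)e^(20x) + C.
Divide by μ: y = (1/5)e^(10x) + Ce^(-10x).


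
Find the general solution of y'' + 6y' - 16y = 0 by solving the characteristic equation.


Characteristic equation: r² + 6r - 16 = 0.
Factor: (r + 8)(r - 2) = 0 ⇒ r = -8, 2 (distinct real).
General solution: y = C₁e^(-8x) + C₂e^(2x).


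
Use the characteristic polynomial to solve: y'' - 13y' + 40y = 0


Characteristic equation: r² - 13r + 40 = 0.
Factor: (r - 8)(r - 5) = 0 ⇒ r = 8, 5 (distinct real).
General solution: y = C₁e^(8x) + C₂e^(5x).


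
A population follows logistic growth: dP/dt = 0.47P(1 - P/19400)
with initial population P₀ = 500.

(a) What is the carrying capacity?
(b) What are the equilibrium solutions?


Logistic ODE dP/dt = 0.47P(1 - P/19400) has equilibria where dP/dt = 0, i.e. P = 0 or P = 19400.
The coefficient (1 - P/K) = 0 when P = K, identifying K = 19400 as the carrying capacity.
(a) K = 19400; (b) equilibria P = 0 and P = 19400.


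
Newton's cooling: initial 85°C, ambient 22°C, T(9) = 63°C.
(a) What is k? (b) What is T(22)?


Newton's law: T(t) = T_a + (T₀ - T_a)e^(-kt).
(a) Use T(9) = 63: (63 - 22)/(85 - 22) = e^(-k·9), so k = -ln(0.651)/9 ≈ 0.0477.
(b) Apply k to t = 22: T(22) = 22 + (63)e^(-1.050) ≈ 44.0°C.


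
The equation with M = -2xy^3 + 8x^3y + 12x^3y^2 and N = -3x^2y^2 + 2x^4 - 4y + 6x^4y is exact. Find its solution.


Check exactness: ∂M/∂y = -6xy^2 + 8x^3 + 24x^3y and ∂N/∂x = -6xy^2 + 8x^3 + 24x^3y; equal, so the equation is exact.
Integrate M with respect to x (treating y as constant): ∫M dx = -x^2y^3 + 2x^4y + 3x^4y^2 + h(y).
Differentiate w.r.t. y and set equal to N: the x-dependent terms already match, leaving h'(y) = -4y. Integrate: h(y) = -2y^2.
So F(x,y) = -x^2y^3 + 2x^4y - 2y^2 + 3x^4y^2.
General solution: -x^2y^3 + 2x^4y - 2y^2 + 3x^4y^2 = C.


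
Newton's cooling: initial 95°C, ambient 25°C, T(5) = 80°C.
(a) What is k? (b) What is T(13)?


Newton's law: T(t) = T_a + (T₀ - T_a)e^(-kt).
(a) Use T(5) = 80: (80 - 25)/(95 - 25) = e^(-k·5), so k = -ln(0.786)/5 ≈ 0.0482.
(b) Apply k to t = 13: T(13) = 25 + (70)e^(-0.627) ≈ 62.4°C.


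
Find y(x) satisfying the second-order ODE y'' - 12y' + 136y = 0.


Characteristic equation: r² - 12r + 136 = 0.
Discriminant is negative; roots r = 6 ± 10i (complex conjugate pair).
General solution uses e^(α x)(C₁ cos(β x) + C₂ sin(β x)): y = e^(6x)(C₁cos(10x) + C₂sin(10x)).


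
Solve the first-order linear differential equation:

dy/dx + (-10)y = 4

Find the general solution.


P(x) = -10 ⇒ μ = e^(-10x).
(μ y)' = 4e^(-10x) ⇒ μ y = -(2/5)e^(-10x) + C.
Divide by μ: y = -2/5 + Ce^(10x).


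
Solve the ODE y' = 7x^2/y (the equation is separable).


Separate variables: y dy = 7x^2 dx.
Integrate both sides: y²/2 = (7/3)x^3 + C₀.
Multiply by 2: y² = (14/3)x^3 + C.


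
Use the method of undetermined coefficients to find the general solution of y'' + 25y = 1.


Homogeneous part: r² + 25 = 0 ⇒ r = ±5i, so y_h = C₁cos(5x) + C₂sin(5x).
Try constant y_p = A; plug in: 25A = 1 ⇒ A = 1/25.
General solution: y = C₁cos(5x) + C₂sin(5x) + 1/25.


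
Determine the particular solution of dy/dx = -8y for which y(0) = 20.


General solution of y' = -8y is y = Ce^(-8x).
Apply y(0) = 20: C = 20.
Particular solution: y = 20e^(-8x).


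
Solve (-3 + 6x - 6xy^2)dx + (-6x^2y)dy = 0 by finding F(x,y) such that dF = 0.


Check exactness: ∂M/∂y = -12xy and ∂N/∂x = -12xy; equal, so the equation is exact.
Integrate M with respect to x (treating y as constant): ∫M dx = -3x + 3x^2 - 3x^2y^2 + h(y).
Differentiate w.r.t. y and set equal to N: all terms match, so h'(y) = 0 and h is a constant absorbed into C.
General solution: -3x + 3x^2 - 3x^2y^2 = C.


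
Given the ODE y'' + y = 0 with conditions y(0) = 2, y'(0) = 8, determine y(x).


Characteristic roots of r² + 1 = 0 are ±1i, so y = C₁cos(x) + C₂sin(x).
Apply y(0) = 2: C₁ = 2. Differentiate and apply y'(0) = 8: 1·C₂ = 8, so C₂ = 8.
Particular solution: y = 2cos(x) + 8sin(x).


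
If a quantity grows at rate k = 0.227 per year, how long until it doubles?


Exponential growth: P(t) = P₀ e^(0.227t). Set P(t)/P₀ = 2: e^(0.227t) = 2.
Solve: t = ln(2)/0.227 ≈ 3.05 years.


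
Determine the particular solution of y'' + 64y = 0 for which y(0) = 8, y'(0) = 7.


Characteristic roots of r² + 64 = 0 are ±8i, so y = C₁cos(8x) + C₂sin(8x).
Apply y(0) = 8: C₁ = 8. Differentiate and apply y'(0) = 7: 8·C₂ = 7, so C₂ = 7/8.
Particular solution: y = 8cos(8x) + (7/8)sin(8x).


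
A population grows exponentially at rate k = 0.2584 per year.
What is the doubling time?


Exponential growth: P(t) = P₀ e^(0.2584t). Set P(t)/P₀ = 2: e^(0.2584t) = 2.
Solve: t = ln(2)/0.2584 ≈ 2.68 years.


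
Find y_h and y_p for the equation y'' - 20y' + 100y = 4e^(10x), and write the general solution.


Characteristic polynomial (r - 10)² = 0; repeated root r = 10.
y_h = (C₁ + C₂x)e^(10x). Forcing matches the repeated root (resonance), so try y_p = Ax² e^(10x).
Substitute and solve for A: 2A = 4, so A = 2.
General solution: y = (C₁ + C₂x + 2x²)e^(10x).


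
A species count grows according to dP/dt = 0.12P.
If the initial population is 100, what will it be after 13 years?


The ODE dP/dt = 0.12P has solution P(t) = P(0)e^(0.12t).
Substitute P(0) = 100 and t = 13: P(13) = 100 e^(1.56) ≈ 476.


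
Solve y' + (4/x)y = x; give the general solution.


P(x) = 4/x ⇒ μ = x^4.
(x^4 y)' = x^5 ⇒ x^4 y = x^6/(6) + C.
Solve for y: y = (1/6)x^2 + C/x^4.


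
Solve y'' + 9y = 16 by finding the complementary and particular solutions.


Homogeneous part: r² + 9 = 0 ⇒ r = ±3i, so y_h = C₁cos(3x) + C₂sin(3x).
Try constant y_p = A; plug in: 9A = 16 ⇒ A = 16/9.
General solution: y = C₁cos(3x) + C₂sin(3x) + 16/9.


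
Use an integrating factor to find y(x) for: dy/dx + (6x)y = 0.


P(x) = 6x ⇒ μ = e^(3x²).
Q(x) = 0 so μ y is constant: y = Ce^(-3x²).


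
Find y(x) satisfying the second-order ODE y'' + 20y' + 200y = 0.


Characteristic equation: r² + 20r + 200 = 0.
Discriminant is negative; roots r = -10 ± 10i (complex conjugate pair).
General solution uses e^(α x)(C₁ cos(β x) + C₂ sin(β x)): y = e^(-10x)(C₁cos(10x) + C₂sin(10x)).


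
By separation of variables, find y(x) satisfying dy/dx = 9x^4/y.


Separate variables: y dy = 9x^4 dx.
Integrate both sides: y²/2 = (9/5)x^5 + C₀.
Multiply by 2: y² = (18/5)x^5 + C.


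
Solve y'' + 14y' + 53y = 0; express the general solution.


Characteristic equation: r² + 14r + 53 = 0.
Discriminant is negative; roots r = -7 ± 2i (complex conjugate pair).
General solution uses e^(α x)(C₁ cos(β x) + C₂ sin(β x)): y = e^(-7x)(C₁cos(2x) + C₂sin(2x)).


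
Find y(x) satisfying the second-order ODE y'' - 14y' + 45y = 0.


Characteristic equation: r² - 14r + 45 = 0.
Factor: (r - 9)(r - 5) = 0 ⇒ r = 9, 5 (distinct real).
General solution: y = C₁e^(9x) + C₂e^(5x).


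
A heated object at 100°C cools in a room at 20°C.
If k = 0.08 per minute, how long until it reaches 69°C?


From T(t) = T_a + (T₀ - T_a)e^(-kt), set T(t) = 69:
(69 - 20) / (100 - 20) = e^(-0.08t), so t = -ln(0.613)/0.08 ≈ 6.1 minutes.


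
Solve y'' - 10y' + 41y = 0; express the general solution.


Characteristic equation: r² - 10r + 41 = 0.
Discriminant is negative; roots r = 5 ± 4i (complex conjugate pair).
General solution uses e^(α x)(C₁ cos(β x) + C₂ sin(β x)): y = e^(5x)(C₁cos(4x) + C₂sin(4x)).


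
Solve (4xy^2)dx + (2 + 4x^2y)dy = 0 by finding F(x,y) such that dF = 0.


Check exactness: ∂M/∂y = 8xy and ∂N/∂x = 8xy; equal, so the equation is exact.
Integrate M with respect to x (treating y as constant): ∫M dx = 2x^2y^2 + h(y).
Differentiate w.r.t. y and set equal to N: the x-dependent terms already match, leaving h'(y) = 2. Integrate: h(y) = 2y.
So F(x,y) = 2y + 2x^2y^2.
General solution: 2y + 2x^2y^2 = C.


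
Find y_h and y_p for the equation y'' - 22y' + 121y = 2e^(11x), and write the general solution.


Characteristic polynomial (r - 11)² = 0; repeated root r = 11.
y_h = (C₁ + C₂x)e^(11x). Forcing matches the repeated root (resonance), so try y_p = Ax² e^(11x).
Substitute and solve for A: 2A = 2, so A = 1.
General solution: y = (C₁ + C₂x + x²)e^(11x).


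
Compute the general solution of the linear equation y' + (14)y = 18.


P(x) = 14, Q(x) = 18; integrating factor μ = e^(14x).
(μ y)' = 18e^(14x) ⇒ μ y = (9/7)e^(14x) + C.
Divide by μ: y = 9/7 + Ce^(-14x).


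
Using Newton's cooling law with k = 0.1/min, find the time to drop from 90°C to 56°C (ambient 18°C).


From T(t) = T_a + (T₀ - T_a)e^(-kt), set T(t) = 56:
(56 - 18) / (90 - 18) = e^(-0.1t), so t = -ln(0.528)/0.1 ≈ 6.4 minutes.


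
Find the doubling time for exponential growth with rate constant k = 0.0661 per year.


Exponential growth: P(t) = P₀ e^(0.0661t). Set P(t)/P₀ = 2: e^(0.0661t) = 2.
Solve: t = ln(2)/0.0661 ≈ 10.49 years.


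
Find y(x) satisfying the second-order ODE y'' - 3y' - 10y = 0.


Characteristic equation: r² - 3r - 10 = 0.
Factor: (r + 2)(r - 5) = 0 ⇒ r = -2, 5 (distinct real).
General solution: y = C₁e^(-2x) + C₂e^(5x).


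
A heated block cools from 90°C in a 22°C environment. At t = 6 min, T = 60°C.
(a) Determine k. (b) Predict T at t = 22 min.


Newton's law: T(t) = T_a + (T₀ - T_a)e^(-kt).
(a) Use T(6) = 60: (60 - 22)/(90 - 22) = e^(-k·6), so k = -ln(0.559)/6 ≈ 0.0970.
(b) Apply k to t = 22: T(22) = 22 + (68)e^(-2.134) ≈ 30.1°C.


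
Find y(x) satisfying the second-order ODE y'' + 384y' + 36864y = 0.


Characteristic equation: r² + 384r + 36864 = 0, i.e. (r + 192)² = 0.
Repeated root r = -192; include an x factor for the second linearly independent solution.
General solution: y = (C₁ + C₂x)e^(-192x).


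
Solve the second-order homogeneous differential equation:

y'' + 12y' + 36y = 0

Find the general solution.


Characteristic equation: r² + 12r + 36 = 0, i.e. (r + 6)² = 0.
Repeated root r = -6; include an x factor for the second linearly independent solution.
General solution: y = (C₁ + C₂x)e^(-6x).


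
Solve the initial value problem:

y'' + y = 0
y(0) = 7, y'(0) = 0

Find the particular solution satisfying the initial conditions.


Characteristic roots of r² + 1 = 0 are ±1i, so y = C₁cos(x) + C₂sin(x).
Apply y(0) = 7: C₁ = 7. Differentiate and apply y'(0) = 0: 1·C₂ = 0, so C₂ = 0.
Particular solution: y = 7cos(x).


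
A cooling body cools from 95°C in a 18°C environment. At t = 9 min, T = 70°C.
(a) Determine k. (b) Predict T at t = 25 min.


Newton's law: T(t) = T_a + (T₀ - T_a)e^(-kt).
(a) Use T(9) = 70: (70 - 18)/(95 - 18) = e^(-k·9), so k = -ln(0.675)/9 ≈ 0.0436.
(b) Apply k to t = 25: T(25) = 18 + (77)e^(-1.090) ≈ 43.9°C.


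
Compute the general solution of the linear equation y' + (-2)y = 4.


P(x) = -2 ⇒ μ = e^(-2x).
(μ y)' = 4e^(-2x) ⇒ μ y = -2e^(-2x) + C.
Divide by μ: y = -2 + Ce^(2x).


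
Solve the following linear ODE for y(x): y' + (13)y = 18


P(x) = 13, Q(x) = 18; integrating factor μ = e^(13x).
(μ y)' = 18e^(13x) ⇒ μ y = (18/13)e^(13x) + C.
Divide by μ: y = 18/13 + Ce^(-13x).


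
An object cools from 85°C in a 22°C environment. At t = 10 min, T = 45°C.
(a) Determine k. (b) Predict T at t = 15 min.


Newton's law: T(t) = T_a + (T₀ - T_a)e^(-kt).
(a) Use T(10) = 45: (45 - 22)/(85 - 22) = e^(-k·10), so k = -ln(0.365)/10 ≈ 0.1008.
(b) Apply k to t = 15: T(15) = 22 + (63)e^(-1.511) ≈ 35.9°C.


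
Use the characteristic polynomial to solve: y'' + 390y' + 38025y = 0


Characteristic equation: r² + 390r + 38025 = 0, i.e. (r + 195)² = 0.
Repeated root r = -195; include an x factor for the second linearly independent solution.
General solution: y = (C₁ + C₂x)e^(-195x).


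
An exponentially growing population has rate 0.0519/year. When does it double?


Exponential growth: P(t) = P₀ e^(0.0519t). Set P(t)/P₀ = 2: e^(0.0519t) = 2.
Solve: t = ln(2)/0.0519 ≈ 13.36 years.


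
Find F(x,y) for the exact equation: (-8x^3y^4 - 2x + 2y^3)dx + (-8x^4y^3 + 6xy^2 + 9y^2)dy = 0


Check exactness: ∂M/∂y = -32x^3y^3 + 6y^2 and ∂N/∂x = -32x^3y^3 + 6y^2; equal, so the equation is exact.
Integrate M with respect to x (treating y as constant): ∫M dx = -2x^4y^4 - x^2 + 2xy^3 + h(y).
Differentiate w.r.t. y and set equal to N: the x-dependent terms already match, leaving h'(y) = 9y^2. Integrate: h(y) = 3y^3.
So F(x,y) = -2x^4y^4 - x^2 + 2xy^3 + 3y^3.
General solution: -2x^4y^4 - x^2 + 2xy^3 + 3y^3 = C.


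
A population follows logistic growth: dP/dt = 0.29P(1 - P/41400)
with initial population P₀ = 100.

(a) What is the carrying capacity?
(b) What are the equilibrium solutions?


Logistic ODE dP/dt = 0.29P(1 - P/41400) has equilibria where dP/dt = 0, i.e. P = 0 or P = 41400.
The coefficient (1 - P/K) = 0 when P = K, identifying K = 41400 as the carrying capacity.
(a) K = 41400; (b) equilibria P = 0 and P = 41400.


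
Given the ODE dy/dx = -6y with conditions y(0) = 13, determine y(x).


General solution of y' = -6y is y = Ce^(-6x).
Apply y(0) = 13: C = 13.
Particular solution: y = 13e^(-6x).


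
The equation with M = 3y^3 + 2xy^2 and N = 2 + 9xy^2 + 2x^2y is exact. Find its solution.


Check exactness: ∂M/∂y = 9y^2 + 4xy and ∂N/∂x = 9y^2 + 4xy; equal, so the equation is exact.
Integrate M with respect to x (treating y as constant): ∫M dx = 3xy^3 + x^2y^2 + h(y).
Differentiate w.r.t. y and set equal to N: the x-dependent terms already match, leaving h'(y) = 2. Integrate: h(y) = 2y.
So F(x,y) = 2y + 3xy^3 + x^2y^2.
General solution: 2y + 3xy^3 + x^2y^2 = C.


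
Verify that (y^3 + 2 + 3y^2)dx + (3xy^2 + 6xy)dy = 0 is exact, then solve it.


Check exactness: ∂M/∂y = 3y^2 + 6y and ∂N/∂x = 3y^2 + 6y; equal, so the equation is exact.
Integrate M with respect to x (treating y as constant): ∫M dx = xy^3 + 2x + 3xy^2 + h(y).
Differentiate w.r.t. y and set equal to N: all terms match, so h'(y) = 0 and h is a constant absorbed into C.
General solution: xy^3 + 2x + 3xy^2 = C.


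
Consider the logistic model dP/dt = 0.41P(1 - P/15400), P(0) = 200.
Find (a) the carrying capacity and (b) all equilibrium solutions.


Logistic ODE dP/dt = 0.41P(1 - P/15400) has equilibria where dP/dt = 0, i.e. P = 0 or P = 15400.
The coefficient (1 - P/K) = 0 when P = K, identifying K = 15400 as the carrying capacity.
(a) K = 15400; (b) equilibria P = 0 and P = 15400.


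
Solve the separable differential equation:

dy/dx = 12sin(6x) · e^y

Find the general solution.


Separate: e^(-y) dy = 12sin(6x) dx.
Integrate: -e^(-y) = -2cos(6x) + C₀.
Rearrange: e^(-y) = 2cos(6x) + C.


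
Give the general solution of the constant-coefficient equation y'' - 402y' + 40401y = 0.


Characteristic equation: r² - 402r + 40401 = 0, i.e. (r - 201)² = 0.
Repeated root r = 201; include an x factor for the second linearly independent solution.
General solution: y = (C₁ + C₂x)e^(201x).


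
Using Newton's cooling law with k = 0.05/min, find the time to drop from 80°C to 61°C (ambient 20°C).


From T(t) = T_a + (T₀ - T_a)e^(-kt), set T(t) = 61:
(61 - 20) / (80 - 20) = e^(-0.05t), so t = -ln(0.683)/0.05 ≈ 7.6 minutes.


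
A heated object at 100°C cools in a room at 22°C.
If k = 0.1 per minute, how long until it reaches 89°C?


From T(t) = T_a + (T₀ - T_a)e^(-kt), set T(t) = 89:
(89 - 22) / (100 - 22) = e^(-0.1t), so t = -ln(0.859)/0.1 ≈ 1.5 minutes.
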